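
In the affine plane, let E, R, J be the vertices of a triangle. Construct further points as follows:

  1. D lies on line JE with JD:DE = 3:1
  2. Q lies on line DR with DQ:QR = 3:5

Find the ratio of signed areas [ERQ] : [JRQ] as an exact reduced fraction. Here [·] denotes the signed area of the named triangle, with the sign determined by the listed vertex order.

[ERQ]:[JRQ] = -1/3

Assign E = (0, 0), R = (1, 0), J = (0, 1) — the answer is frame-independent, so this choice is without loss of generality.
1. D lies on line JE with JD:DE = 3:1 ⇒ D = (0, 1/4)
2. Q lies on line DR with DQ:QR = 3:5 ⇒ Q = (3/8, 5/32)
2·[ERQ] = 5/32, 2·[JRQ] = -15/32
[ERQ]:[JRQ] = 5/32:-15/32 = -1/3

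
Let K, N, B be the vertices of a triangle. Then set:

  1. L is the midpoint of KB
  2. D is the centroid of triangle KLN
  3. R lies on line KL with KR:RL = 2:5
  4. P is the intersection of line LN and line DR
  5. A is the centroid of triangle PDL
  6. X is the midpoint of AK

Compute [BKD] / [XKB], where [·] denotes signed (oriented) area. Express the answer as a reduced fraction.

Assign K = (0, 0), N = (1, 0), B = (0, 1) — the answer is frame-independent, so this choice is without loss of generality.
1. L is the midpoint of KB ⇒ L = (0, 1/2)
2. D is the centroid of triangle KLN ⇒ D = (1/3, 1/6)
3. R lies on line KL with KR:RL = 2:5 ⇒ R = (0, 1/7)
4. P is the intersection of line LN and line DR ⇒ P = (5/8, 3/16)
5. A is the centroid of triangle PDL ⇒ A = (23/72, 41/144)
6. X is the midpoint of AK ⇒ X = (23/144, 41/288)
2·[BKD] = 1/3, 2·[XKB] = -23/144
[BKD]:[XKB] = 1/3:-23/144 = -48/23

[BKD]:[XKB] = -48/23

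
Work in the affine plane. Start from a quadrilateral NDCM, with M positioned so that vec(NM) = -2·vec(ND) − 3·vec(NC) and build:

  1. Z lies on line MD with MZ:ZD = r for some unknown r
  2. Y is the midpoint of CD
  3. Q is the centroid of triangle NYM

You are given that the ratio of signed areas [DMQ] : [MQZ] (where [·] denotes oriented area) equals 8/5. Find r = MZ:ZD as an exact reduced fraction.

Work in coordinates with N = (0, 0), D = (1, 0), C = (0, 1), M = (-2, -3).
1. With MZ:ZD = r, write λ = r/(r+1) so Z = M + λ·(D−M); Z is affine-linear in λ
2. Y is the midpoint of CD ⇒ Y = (1/2, 1/2)
3. Q is the centroid of triangle NYM ⇒ Q = (-1/2, -5/6)
Every point depending on Z is an affine combination of Z and λ-independent points, so each such coordinate is linear in λ; the λ² term in each signed area is a multiple of (D−M)×(D−M) = 0, so 2·[DMQ] and 2·[MQZ] are each linear in λ. Evaluating at λ=0 and λ=1:
  2·[DMQ] = -2,   2·[MQZ] = -2·λ
So [DMQ]:[MQZ] = (-2) / (-2·λ). Setting this equal to 8/5:
  -2 = 8/5·(-2·λ)  ⇒  λ = 5/8
Then r = λ/(1−λ) = (5/8)/(3/8) = 5/3. Check: with r = 5/3, Z = (-1/8, -9/8) and [DMQ]:[MQZ] = 8/5 as required.

r = 5/3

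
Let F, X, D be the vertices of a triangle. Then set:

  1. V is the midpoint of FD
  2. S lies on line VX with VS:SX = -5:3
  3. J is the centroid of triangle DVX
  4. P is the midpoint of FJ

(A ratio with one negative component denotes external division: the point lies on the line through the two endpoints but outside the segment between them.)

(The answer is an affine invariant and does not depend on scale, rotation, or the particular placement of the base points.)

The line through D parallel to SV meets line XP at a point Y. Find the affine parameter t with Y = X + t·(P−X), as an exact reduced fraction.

Work in coordinates with F = (0, 0), X = (1, 0), D = (0, 1).
1. V is the midpoint of FD ⇒ V = (0, 1/2)
2. S lies on line VX with VS:SX = -5:3 ⇒ S = (5/2, -3/4)
3. J is the centroid of triangle DVX ⇒ J = (1/3, 1/2)
4. P is the midpoint of FJ ⇒ P = (1/6, 1/4)
through D parallel to SV: direction (-5/2, 5/4); meets XP at Y = (7/2, -3/4)
Y = X + t·(P−X) with t = -3

t = -3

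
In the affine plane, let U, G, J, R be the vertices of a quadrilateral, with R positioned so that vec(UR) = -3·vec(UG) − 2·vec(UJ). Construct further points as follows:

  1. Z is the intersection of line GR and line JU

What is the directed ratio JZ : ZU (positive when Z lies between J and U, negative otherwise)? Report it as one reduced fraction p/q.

Choose coordinates U = (0, 0), G = (1, 0), J = (0, 1), R = (-3, -2).
1. Z is the intersection of line GR and line JU ⇒ Z = (0, -1/2)
Z = J + t·(U−J) with t = 3/2, so JZ:ZU = t:(1−t) = 3/2:-1/2

JZ:ZU = -3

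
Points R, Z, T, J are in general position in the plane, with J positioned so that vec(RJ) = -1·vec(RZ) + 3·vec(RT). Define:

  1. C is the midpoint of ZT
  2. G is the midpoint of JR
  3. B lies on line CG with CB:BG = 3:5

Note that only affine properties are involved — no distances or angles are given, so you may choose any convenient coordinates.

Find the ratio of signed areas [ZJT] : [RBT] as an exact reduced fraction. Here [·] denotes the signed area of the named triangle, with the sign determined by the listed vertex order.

[ZJT]:[RBT] = 8

Work in coordinates with R = (0, 0), Z = (1, 0), T = (0, 1), J = (-1, 3).
1. C is the midpoint of ZT ⇒ C = (1/2, 1/2)
2. G is the midpoint of JR ⇒ G = (-1/2, 3/2)
3. B lies on line CG with CB:BG = 3:5 ⇒ B = (1/8, 7/8)
2·[ZJT] = 1, 2·[RBT] = 1/8
[ZJT]:[RBT] = 1:1/8 = 8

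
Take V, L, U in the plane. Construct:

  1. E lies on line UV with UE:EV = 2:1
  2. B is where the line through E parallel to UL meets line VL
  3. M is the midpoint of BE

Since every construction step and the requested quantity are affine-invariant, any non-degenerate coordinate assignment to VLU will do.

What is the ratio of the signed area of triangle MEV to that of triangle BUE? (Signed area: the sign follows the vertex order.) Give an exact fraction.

[MEV]:[BUE] = 1/4

Set V = (0, 0), L = (1, 0), U = (0, 1); any affine frame gives the same invariant.
1. E lies on line UV with UE:EV = 2:1 ⇒ E = (0, 1/3)
2. B is where the line through E parallel to UL meets line VL ⇒ B = (1/3, 0)
3. M is the midpoint of BE ⇒ M = (1/6, 1/6)
2·[MEV] = 1/18, 2·[BUE] = 2/9
[MEV]:[BUE] = 1/18:2/9 = 1/4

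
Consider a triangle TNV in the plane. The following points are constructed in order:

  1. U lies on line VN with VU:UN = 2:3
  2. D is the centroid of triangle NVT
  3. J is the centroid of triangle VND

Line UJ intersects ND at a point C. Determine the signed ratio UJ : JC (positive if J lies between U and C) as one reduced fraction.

Work in coordinates with T = (0, 0), N = (1, 0), V = (0, 1).
1. U lies on line VN with VU:UN = 2:3 ⇒ U = (2/5, 3/5)
2. D is the centroid of triangle NVT ⇒ D = (1/3, 1/3)
3. J is the centroid of triangle VND ⇒ J = (4/9, 4/9)
line UJ meets ND at C = (1/2, 1/4)
J = U + t·(C−U) with t = 4/9, so UJ:JC = 4/9:5/9

UJ:JC = 4/5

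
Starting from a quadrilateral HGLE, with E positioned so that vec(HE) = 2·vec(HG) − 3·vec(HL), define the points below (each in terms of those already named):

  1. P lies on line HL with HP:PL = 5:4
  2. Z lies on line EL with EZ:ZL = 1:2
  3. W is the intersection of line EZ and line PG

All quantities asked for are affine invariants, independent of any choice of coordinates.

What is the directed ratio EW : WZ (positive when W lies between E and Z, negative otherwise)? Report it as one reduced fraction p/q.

Work in coordinates with H = (0, 0), G = (1, 0), L = (0, 1), E = (2, -3).
1. P lies on line HL with HP:PL = 5:4 ⇒ P = (0, 5/9)
2. Z lies on line EL with EZ:ZL = 1:2 ⇒ Z = (4/3, -5/3)
3. W is the intersection of line EZ and line PG ⇒ W = (4/13, 5/13)
W = E + t·(Z−E) with t = 33/13, so EW:WZ = t:(1−t) = 33/13:-20/13

EW:WZ = -33/20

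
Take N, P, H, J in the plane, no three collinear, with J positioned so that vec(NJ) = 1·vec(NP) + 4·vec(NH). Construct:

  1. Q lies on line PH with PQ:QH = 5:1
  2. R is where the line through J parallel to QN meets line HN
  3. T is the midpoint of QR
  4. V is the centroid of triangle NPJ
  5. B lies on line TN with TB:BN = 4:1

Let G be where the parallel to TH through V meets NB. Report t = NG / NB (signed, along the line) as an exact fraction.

t = 50

Choose coordinates N = (0, 0), P = (1, 0), H = (0, 1), J = (1, 4).
1. Q lies on line PH with PQ:QH = 5:1 ⇒ Q = (1/6, 5/6)
2. R is where the line through J parallel to QN meets line HN ⇒ R = (0, -1)
3. T is the midpoint of QR ⇒ T = (1/12, -1/12)
4. V is the centroid of triangle NPJ ⇒ V = (2/3, 4/3)
5. B lies on line TN with TB:BN = 4:1 ⇒ B = (1/60, -1/60)
through V parallel to TH: direction (-1/12, 13/12); meets NB at G = (5/6, -5/6)
G = N + t·(B−N) with t = 50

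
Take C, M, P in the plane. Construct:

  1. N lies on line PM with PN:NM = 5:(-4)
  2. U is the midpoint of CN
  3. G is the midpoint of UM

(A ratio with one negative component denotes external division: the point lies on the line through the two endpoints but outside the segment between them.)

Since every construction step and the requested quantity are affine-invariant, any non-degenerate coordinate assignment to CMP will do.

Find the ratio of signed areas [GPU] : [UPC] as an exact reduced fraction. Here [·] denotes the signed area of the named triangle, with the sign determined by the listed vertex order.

Choose coordinates C = (0, 0), M = (1, 0), P = (0, 1).
1. N lies on line PM with PN:NM = 5:(-4) ⇒ N = (5, -4)
2. U is the midpoint of CN ⇒ U = (5/2, -2)
3. G is the midpoint of UM ⇒ G = (7/4, -1)
2·[GPU] = 1/4, 2·[UPC] = 5/2
[GPU]:[UPC] = 1/4:5/2 = 1/10

[GPU]:[UPC] = 1/10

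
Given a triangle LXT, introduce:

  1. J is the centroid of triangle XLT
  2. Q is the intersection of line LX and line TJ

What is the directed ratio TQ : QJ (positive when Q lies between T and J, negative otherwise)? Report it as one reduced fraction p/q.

TQ:QJ = -3

Set L = (0, 0), X = (1, 0), T = (0, 1); any affine frame gives the same invariant.
1. J is the centroid of triangle XLT ⇒ J = (1/3, 1/3)
2. Q is the intersection of line LX and line TJ ⇒ Q = (1/2, 0)
Q = T + t·(J−T) with t = 3/2, so TQ:QJ = t:(1−t) = 3/2:-1/2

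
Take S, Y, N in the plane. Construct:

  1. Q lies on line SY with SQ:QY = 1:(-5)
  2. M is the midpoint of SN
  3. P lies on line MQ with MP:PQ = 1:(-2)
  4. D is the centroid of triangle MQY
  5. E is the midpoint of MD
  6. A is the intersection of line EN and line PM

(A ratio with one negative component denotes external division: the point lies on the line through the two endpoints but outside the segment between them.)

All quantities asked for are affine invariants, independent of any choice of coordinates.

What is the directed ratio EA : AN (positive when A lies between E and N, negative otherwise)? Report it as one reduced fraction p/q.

Assign S = (0, 0), Y = (1, 0), N = (0, 1) — the answer is frame-independent, so this choice is without loss of generality.
1. Q lies on line SY with SQ:QY = 1:(-5) ⇒ Q = (-1/4, 0)
2. M is the midpoint of SN ⇒ M = (0, 1/2)
3. P lies on line MQ with MP:PQ = 1:(-2) ⇒ P = (1/4, 1)
4. D is the centroid of triangle MQY ⇒ D = (1/4, 1/6)
5. E is the midpoint of MD ⇒ E = (1/8, 1/3)
6. A is the intersection of line EN and line PM ⇒ A = (3/44, 7/11)
A = E + t·(N−E) with t = 5/11, so EA:AN = t:(1−t) = 5/11:6/11

EA:AN = 5/6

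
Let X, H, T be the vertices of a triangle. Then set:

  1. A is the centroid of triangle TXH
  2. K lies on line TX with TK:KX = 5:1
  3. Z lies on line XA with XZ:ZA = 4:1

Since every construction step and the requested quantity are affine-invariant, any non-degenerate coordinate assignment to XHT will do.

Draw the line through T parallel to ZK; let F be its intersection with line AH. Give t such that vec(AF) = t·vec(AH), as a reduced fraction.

Work in coordinates with X = (0, 0), H = (1, 0), T = (0, 1).
1. A is the centroid of triangle TXH ⇒ A = (1/3, 1/3)
2. K lies on line TX with TK:KX = 5:1 ⇒ K = (0, 1/6)
3. Z lies on line XA with XZ:ZA = 4:1 ⇒ Z = (4/15, 4/15)
through T parallel to ZK: direction (-4/15, -1/10); meets AH at F = (-4/7, 11/14)
F = A + t·(H−A) with t = -19/14

t = -19/14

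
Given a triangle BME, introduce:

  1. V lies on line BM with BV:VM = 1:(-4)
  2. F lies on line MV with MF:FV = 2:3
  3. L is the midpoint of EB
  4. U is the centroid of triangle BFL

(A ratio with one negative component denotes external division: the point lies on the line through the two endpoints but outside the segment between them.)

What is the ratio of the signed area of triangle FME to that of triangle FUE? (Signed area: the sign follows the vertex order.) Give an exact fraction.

[FME]:[FUE] = -16/7

Assign B = (0, 0), M = (1, 0), E = (0, 1) — the answer is frame-independent, so this choice is without loss of generality.
1. V lies on line BM with BV:VM = 1:(-4) ⇒ V = (-1/3, 0)
2. F lies on line MV with MF:FV = 2:3 ⇒ F = (7/15, 0)
3. L is the midpoint of EB ⇒ L = (0, 1/2)
4. U is the centroid of triangle BFL ⇒ U = (7/45, 1/6)
2·[FME] = 8/15, 2·[FUE] = -7/30
[FME]:[FUE] = 8/15:-7/30 = -16/7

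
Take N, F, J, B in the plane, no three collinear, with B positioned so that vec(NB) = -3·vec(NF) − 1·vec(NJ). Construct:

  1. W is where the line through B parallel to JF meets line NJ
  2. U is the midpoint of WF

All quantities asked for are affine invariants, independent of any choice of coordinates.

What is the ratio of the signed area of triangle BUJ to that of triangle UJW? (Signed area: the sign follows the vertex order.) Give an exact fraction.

Work in coordinates with N = (0, 0), F = (1, 0), J = (0, 1), B = (-3, -1).
1. W is where the line through B parallel to JF meets line NJ ⇒ W = (0, -4)
2. U is the midpoint of WF ⇒ U = (1/2, -2)
2·[BUJ] = 10, 2·[UJW] = 5/2
[BUJ]:[UJW] = 10:5/2 = 4

[BUJ]:[UJW] = 4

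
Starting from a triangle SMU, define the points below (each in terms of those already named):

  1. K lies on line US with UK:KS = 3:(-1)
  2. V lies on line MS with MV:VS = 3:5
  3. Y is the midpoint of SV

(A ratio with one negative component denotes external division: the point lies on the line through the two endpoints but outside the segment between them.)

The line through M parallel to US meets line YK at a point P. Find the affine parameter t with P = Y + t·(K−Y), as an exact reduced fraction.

t = -11/5

Assign S = (0, 0), M = (1, 0), U = (0, 1) — the answer is frame-independent, so this choice is without loss of generality.
1. K lies on line US with UK:KS = 3:(-1) ⇒ K = (0, -1/2)
2. V lies on line MS with MV:VS = 3:5 ⇒ V = (5/8, 0)
3. Y is the midpoint of SV ⇒ Y = (5/16, 0)
through M parallel to US: direction (0, -1); meets YK at P = (1, 11/10)
P = Y + t·(K−Y) with t = -11/5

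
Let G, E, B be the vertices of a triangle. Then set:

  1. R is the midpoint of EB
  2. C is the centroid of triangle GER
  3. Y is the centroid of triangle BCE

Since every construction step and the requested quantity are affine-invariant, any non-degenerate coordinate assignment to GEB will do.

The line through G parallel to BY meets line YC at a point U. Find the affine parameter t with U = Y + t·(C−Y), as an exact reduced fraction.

t = 9/2

Assign G = (0, 0), E = (1, 0), B = (0, 1) — the answer is frame-independent, so this choice is without loss of generality.
1. R is the midpoint of EB ⇒ R = (1/2, 1/2)
2. C is the centroid of triangle GER ⇒ C = (1/2, 1/6)
3. Y is the centroid of triangle BCE ⇒ Y = (1/2, 7/18)
through G parallel to BY: direction (1/2, -11/18); meets YC at U = (1/2, -11/18)
U = Y + t·(C−Y) with t = 9/2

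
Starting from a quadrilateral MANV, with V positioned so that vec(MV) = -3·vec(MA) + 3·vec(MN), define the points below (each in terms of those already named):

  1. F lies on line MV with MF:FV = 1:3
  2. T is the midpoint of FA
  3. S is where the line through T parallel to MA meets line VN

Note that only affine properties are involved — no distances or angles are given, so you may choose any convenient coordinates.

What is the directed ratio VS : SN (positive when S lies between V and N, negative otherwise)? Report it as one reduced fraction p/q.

VS:SN = -21/5

Choose coordinates M = (0, 0), A = (1, 0), N = (0, 1), V = (-3, 3).
1. F lies on line MV with MF:FV = 1:3 ⇒ F = (-3/4, 3/4)
2. T is the midpoint of FA ⇒ T = (1/8, 3/8)
3. S is where the line through T parallel to MA meets line VN ⇒ S = (15/16, 3/8)
S = V + t·(N−V) with t = 21/16, so VS:SN = t:(1−t) = 21/16:-5/16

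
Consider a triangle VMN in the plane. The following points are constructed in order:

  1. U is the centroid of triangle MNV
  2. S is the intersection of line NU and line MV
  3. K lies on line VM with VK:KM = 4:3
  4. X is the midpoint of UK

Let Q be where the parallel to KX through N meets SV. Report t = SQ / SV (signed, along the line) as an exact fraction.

Set V = (0, 0), M = (1, 0), N = (0, 1); any affine frame gives the same invariant.
1. U is the centroid of triangle MNV ⇒ U = (1/3, 1/3)
2. S is the intersection of line NU and line MV ⇒ S = (1/2, 0)
3. K lies on line VM with VK:KM = 4:3 ⇒ K = (4/7, 0)
4. X is the midpoint of UK ⇒ X = (19/42, 1/6)
through N parallel to KX: direction (-5/42, 1/6); meets SV at Q = (5/7, 0)
Q = S + t·(V−S) with t = -3/7

t = -3/7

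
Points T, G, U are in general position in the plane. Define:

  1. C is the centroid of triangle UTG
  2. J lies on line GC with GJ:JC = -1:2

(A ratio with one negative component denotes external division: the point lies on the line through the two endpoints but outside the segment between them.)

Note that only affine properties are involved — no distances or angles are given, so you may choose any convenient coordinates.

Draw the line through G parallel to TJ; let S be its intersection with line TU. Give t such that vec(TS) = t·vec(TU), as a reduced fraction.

Work in coordinates with T = (0, 0), G = (1, 0), U = (0, 1).
1. C is the centroid of triangle UTG ⇒ C = (1/3, 1/3)
2. J lies on line GC with GJ:JC = -1:2 ⇒ J = (5/3, -1/3)
through G parallel to TJ: direction (5/3, -1/3); meets TU at S = (0, 1/5)
S = T + t·(U−T) with t = 1/5

t = 1/5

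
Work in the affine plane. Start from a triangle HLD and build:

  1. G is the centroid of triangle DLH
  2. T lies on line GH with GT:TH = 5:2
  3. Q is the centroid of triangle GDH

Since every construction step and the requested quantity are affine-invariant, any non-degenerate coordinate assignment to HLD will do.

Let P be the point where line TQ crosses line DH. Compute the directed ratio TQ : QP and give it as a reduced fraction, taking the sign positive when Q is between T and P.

TQ:QP = -1/7

Choose coordinates H = (0, 0), L = (1, 0), D = (0, 1).
1. G is the centroid of triangle DLH ⇒ G = (1/3, 1/3)
2. T lies on line GH with GT:TH = 5:2 ⇒ T = (2/21, 2/21)
3. Q is the centroid of triangle GDH ⇒ Q = (1/9, 4/9)
line TQ meets DH at P = (0, -2)
Q = T + t·(P−T) with t = -1/6, so TQ:QP = -1/6:7/6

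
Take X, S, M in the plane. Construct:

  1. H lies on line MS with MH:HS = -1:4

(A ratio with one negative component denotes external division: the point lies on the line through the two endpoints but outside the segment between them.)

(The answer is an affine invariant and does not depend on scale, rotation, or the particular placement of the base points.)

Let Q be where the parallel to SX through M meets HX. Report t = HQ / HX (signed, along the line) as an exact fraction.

t = 1/4

Work in coordinates with X = (0, 0), S = (1, 0), M = (0, 1).
1. H lies on line MS with MH:HS = -1:4 ⇒ H = (-1/3, 4/3)
through M parallel to SX: direction (-1, 0); meets HX at Q = (-1/4, 1)
Q = H + t·(X−H) with t = 1/4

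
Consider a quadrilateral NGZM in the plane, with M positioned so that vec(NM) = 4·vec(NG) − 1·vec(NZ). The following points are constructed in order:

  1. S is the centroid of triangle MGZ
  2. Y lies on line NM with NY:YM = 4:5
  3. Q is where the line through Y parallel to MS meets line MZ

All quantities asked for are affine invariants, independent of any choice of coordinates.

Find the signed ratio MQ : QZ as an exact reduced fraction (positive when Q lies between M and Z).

MQ:QZ = -25/43

Set N = (0, 0), G = (1, 0), Z = (0, 1), M = (4, -1); any affine frame gives the same invariant.
1. S is the centroid of triangle MGZ ⇒ S = (5/3, 0)
2. Y lies on line NM with NY:YM = 4:5 ⇒ Y = (16/9, -4/9)
3. Q is where the line through Y parallel to MS meets line MZ ⇒ Q = (86/9, -34/9)
Q = M + t·(Z−M) with t = -25/18, so MQ:QZ = t:(1−t) = -25/18:43/18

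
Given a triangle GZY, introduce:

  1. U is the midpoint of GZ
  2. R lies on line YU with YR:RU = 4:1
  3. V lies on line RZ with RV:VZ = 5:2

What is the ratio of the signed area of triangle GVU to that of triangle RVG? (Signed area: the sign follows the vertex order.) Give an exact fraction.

Work in coordinates with G = (0, 0), Z = (1, 0), Y = (0, 1).
1. U is the midpoint of GZ ⇒ U = (1/2, 0)
2. R lies on line YU with YR:RU = 4:1 ⇒ R = (2/5, 1/5)
3. V lies on line RZ with RV:VZ = 5:2 ⇒ V = (29/35, 2/35)
2·[GVU] = -1/35, 2·[RVG] = -1/7
[GVU]:[RVG] = -1/35:-1/7 = 1/5

[GVU]:[RVG] = 1/5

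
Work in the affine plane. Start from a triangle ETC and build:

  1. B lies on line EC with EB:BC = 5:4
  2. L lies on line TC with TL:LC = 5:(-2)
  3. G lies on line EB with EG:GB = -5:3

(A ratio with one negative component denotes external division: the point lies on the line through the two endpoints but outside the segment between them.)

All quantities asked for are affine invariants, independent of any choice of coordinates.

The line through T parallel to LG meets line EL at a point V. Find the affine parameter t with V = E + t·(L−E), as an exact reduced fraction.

t = 3/10

Choose coordinates E = (0, 0), T = (1, 0), C = (0, 1).
1. B lies on line EC with EB:BC = 5:4 ⇒ B = (0, 5/9)
2. L lies on line TC with TL:LC = 5:(-2) ⇒ L = (-2/3, 5/3)
3. G lies on line EB with EG:GB = -5:3 ⇒ G = (0, 25/18)
through T parallel to LG: direction (2/3, -5/18); meets EL at V = (-1/5, 1/2)
V = E + t·(L−E) with t = 3/10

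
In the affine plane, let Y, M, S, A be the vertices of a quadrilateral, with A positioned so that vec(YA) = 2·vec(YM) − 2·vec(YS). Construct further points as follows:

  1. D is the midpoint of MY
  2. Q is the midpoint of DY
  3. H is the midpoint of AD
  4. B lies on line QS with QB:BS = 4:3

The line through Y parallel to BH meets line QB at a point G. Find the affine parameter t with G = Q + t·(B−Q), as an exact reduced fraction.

t = -11/12

Assign Y = (0, 0), M = (1, 0), S = (0, 1), A = (2, -2) — the answer is frame-independent, so this choice is without loss of generality.
1. D is the midpoint of MY ⇒ D = (1/2, 0)
2. Q is the midpoint of DY ⇒ Q = (1/4, 0)
3. H is the midpoint of AD ⇒ H = (5/4, -1)
4. B lies on line QS with QB:BS = 4:3 ⇒ B = (3/28, 4/7)
through Y parallel to BH: direction (8/7, -11/7); meets QB at G = (8/21, -11/21)
G = Q + t·(B−Q) with t = -11/12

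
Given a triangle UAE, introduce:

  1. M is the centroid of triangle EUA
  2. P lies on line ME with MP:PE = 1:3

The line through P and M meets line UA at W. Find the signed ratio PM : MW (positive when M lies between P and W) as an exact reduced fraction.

PM:MW = 1/2

Work in coordinates with U = (0, 0), A = (1, 0), E = (0, 1).
1. M is the centroid of triangle EUA ⇒ M = (1/3, 1/3)
2. P lies on line ME with MP:PE = 1:3 ⇒ P = (1/4, 1/2)
line PM meets UA at W = (1/2, 0)
M = P + t·(W−P) with t = 1/3, so PM:MW = 1/3:2/3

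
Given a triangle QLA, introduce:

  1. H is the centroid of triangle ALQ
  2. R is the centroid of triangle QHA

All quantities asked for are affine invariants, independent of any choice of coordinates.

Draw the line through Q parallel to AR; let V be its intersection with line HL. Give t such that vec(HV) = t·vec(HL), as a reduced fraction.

t = -2/3

Set Q = (0, 0), L = (1, 0), A = (0, 1); any affine frame gives the same invariant.
1. H is the centroid of triangle ALQ ⇒ H = (1/3, 1/3)
2. R is the centroid of triangle QHA ⇒ R = (1/9, 4/9)
through Q parallel to AR: direction (1/9, -5/9); meets HL at V = (-1/9, 5/9)
V = H + t·(L−H) with t = -2/3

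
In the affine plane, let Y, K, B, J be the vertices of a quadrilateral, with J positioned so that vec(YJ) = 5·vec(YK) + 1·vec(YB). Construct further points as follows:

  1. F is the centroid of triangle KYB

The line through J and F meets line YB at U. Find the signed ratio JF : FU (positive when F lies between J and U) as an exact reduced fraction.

Work in coordinates with Y = (0, 0), K = (1, 0), B = (0, 1), J = (5, 1).
1. F is the centroid of triangle KYB ⇒ F = (1/3, 1/3)
line JF meets YB at U = (0, 2/7)
F = J + t·(U−J) with t = 14/15, so JF:FU = 14/15:1/15

JF:FU = 14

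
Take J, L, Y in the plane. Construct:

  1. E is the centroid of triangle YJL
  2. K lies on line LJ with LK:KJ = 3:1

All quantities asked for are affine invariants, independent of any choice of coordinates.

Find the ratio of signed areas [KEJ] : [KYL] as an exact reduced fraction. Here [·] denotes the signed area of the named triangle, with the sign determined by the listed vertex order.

Assign J = (0, 0), L = (1, 0), Y = (0, 1) — the answer is frame-independent, so this choice is without loss of generality.
1. E is the centroid of triangle YJL ⇒ E = (1/3, 1/3)
2. K lies on line LJ with LK:KJ = 3:1 ⇒ K = (1/4, 0)
2·[KEJ] = 1/12, 2·[KYL] = -3/4
[KEJ]:[KYL] = 1/12:-3/4 = -1/9

[KEJ]:[KYL] = -1/9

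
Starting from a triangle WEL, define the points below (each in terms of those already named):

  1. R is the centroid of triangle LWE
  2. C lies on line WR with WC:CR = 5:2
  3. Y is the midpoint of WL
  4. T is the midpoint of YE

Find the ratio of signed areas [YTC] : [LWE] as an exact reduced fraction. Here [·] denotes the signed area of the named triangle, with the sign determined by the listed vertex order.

Work in coordinates with W = (0, 0), E = (1, 0), L = (0, 1).
1. R is the centroid of triangle LWE ⇒ R = (1/3, 1/3)
2. C lies on line WR with WC:CR = 5:2 ⇒ C = (5/21, 5/21)
3. Y is the midpoint of WL ⇒ Y = (0, 1/2)
4. T is the midpoint of YE ⇒ T = (1/2, 1/4)
2·[YTC] = -1/14, 2·[LWE] = 1
[YTC]:[LWE] = -1/14:1 = -1/14

[YTC]:[LWE] = -1/14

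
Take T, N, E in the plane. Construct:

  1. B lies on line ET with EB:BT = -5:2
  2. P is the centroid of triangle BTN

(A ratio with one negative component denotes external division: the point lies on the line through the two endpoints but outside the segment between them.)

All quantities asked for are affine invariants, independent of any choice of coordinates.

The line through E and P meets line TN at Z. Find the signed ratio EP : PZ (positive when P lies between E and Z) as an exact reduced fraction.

Work in coordinates with T = (0, 0), N = (1, 0), E = (0, 1).
1. B lies on line ET with EB:BT = -5:2 ⇒ B = (0, -2/3)
2. P is the centroid of triangle BTN ⇒ P = (1/3, -2/9)
line EP meets TN at Z = (3/11, 0)
P = E + t·(Z−E) with t = 11/9, so EP:PZ = 11/9:-2/9

EP:PZ = -11/2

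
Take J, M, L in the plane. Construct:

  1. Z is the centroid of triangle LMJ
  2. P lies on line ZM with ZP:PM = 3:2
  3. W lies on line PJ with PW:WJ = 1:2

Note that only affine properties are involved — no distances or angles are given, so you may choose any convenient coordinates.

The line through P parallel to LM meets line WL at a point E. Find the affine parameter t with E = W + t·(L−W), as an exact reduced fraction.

t = 13/19

Choose coordinates J = (0, 0), M = (1, 0), L = (0, 1).
1. Z is the centroid of triangle LMJ ⇒ Z = (1/3, 1/3)
2. P lies on line ZM with ZP:PM = 3:2 ⇒ P = (11/15, 2/15)
3. W lies on line PJ with PW:WJ = 1:2 ⇒ W = (22/45, 4/45)
through P parallel to LM: direction (1, -1); meets WL at E = (44/285, 203/285)
E = W + t·(L−W) with t = 13/19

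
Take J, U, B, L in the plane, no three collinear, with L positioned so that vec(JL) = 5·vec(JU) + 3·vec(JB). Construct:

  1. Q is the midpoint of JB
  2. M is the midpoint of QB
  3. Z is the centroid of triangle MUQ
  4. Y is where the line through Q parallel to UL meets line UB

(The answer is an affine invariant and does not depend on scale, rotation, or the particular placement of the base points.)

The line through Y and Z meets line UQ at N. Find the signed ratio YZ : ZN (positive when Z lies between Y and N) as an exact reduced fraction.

Work in coordinates with J = (0, 0), U = (1, 0), B = (0, 1), L = (5, 3).
1. Q is the midpoint of JB ⇒ Q = (0, 1/2)
2. M is the midpoint of QB ⇒ M = (0, 3/4)
3. Z is the centroid of triangle MUQ ⇒ Z = (1/3, 5/12)
4. Y is where the line through Q parallel to UL meets line UB ⇒ Y = (2/7, 5/7)
line YZ meets UQ at N = (8/23, 15/46)
Z = Y + t·(N−Y) with t = 23/30, so YZ:ZN = 23/30:7/30

YZ:ZN = 23/7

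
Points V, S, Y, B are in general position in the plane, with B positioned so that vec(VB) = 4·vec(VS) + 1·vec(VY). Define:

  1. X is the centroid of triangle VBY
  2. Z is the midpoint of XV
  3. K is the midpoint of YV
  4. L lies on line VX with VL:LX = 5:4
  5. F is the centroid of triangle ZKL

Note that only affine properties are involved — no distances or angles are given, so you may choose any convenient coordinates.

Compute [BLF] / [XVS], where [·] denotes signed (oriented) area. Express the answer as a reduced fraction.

[BLF]:[XVS] = -11/27

Work in coordinates with V = (0, 0), S = (1, 0), Y = (0, 1), B = (4, 1).
1. X is the centroid of triangle VBY ⇒ X = (4/3, 2/3)
2. Z is the midpoint of XV ⇒ Z = (2/3, 1/3)
3. K is the midpoint of YV ⇒ K = (0, 1/2)
4. L lies on line VX with VL:LX = 5:4 ⇒ L = (20/27, 10/27)
5. F is the centroid of triangle ZKL ⇒ F = (38/81, 65/162)
2·[BLF] = -22/81, 2·[XVS] = 2/3
[BLF]:[XVS] = -22/81:2/3 = -11/27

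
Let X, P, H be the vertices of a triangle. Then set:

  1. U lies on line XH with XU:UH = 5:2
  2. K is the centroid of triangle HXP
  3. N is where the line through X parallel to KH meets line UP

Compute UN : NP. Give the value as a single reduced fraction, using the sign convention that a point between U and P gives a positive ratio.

UN:NP = -5/14

Assign X = (0, 0), P = (1, 0), H = (0, 1) — the answer is frame-independent, so this choice is without loss of generality.
1. U lies on line XH with XU:UH = 5:2 ⇒ U = (0, 5/7)
2. K is the centroid of triangle HXP ⇒ K = (1/3, 1/3)
3. N is where the line through X parallel to KH meets line UP ⇒ N = (-5/9, 10/9)
N = U + t·(P−U) with t = -5/9, so UN:NP = t:(1−t) = -5/9:14/9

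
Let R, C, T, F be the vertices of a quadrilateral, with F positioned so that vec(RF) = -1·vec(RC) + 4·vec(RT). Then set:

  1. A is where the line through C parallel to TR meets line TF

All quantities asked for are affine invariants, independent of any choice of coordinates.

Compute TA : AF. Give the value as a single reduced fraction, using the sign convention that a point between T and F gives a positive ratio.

TA:AF = -1/2

Choose coordinates R = (0, 0), C = (1, 0), T = (0, 1), F = (-1, 4).
1. A is where the line through C parallel to TR meets line TF ⇒ A = (1, -2)
A = T + t·(F−T) with t = -1, so TA:AF = t:(1−t) = -1:2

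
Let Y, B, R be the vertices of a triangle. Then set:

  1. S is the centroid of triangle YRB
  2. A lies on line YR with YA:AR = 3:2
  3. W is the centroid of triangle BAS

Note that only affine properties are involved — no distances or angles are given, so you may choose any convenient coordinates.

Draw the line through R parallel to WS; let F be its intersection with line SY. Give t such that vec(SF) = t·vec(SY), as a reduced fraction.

t = -3/2

Work in coordinates with Y = (0, 0), B = (1, 0), R = (0, 1).
1. S is the centroid of triangle YRB ⇒ S = (1/3, 1/3)
2. A lies on line YR with YA:AR = 3:2 ⇒ A = (0, 3/5)
3. W is the centroid of triangle BAS ⇒ W = (4/9, 14/45)
through R parallel to WS: direction (-1/9, 1/45); meets SY at F = (5/6, 5/6)
F = S + t·(Y−S) with t = -3/2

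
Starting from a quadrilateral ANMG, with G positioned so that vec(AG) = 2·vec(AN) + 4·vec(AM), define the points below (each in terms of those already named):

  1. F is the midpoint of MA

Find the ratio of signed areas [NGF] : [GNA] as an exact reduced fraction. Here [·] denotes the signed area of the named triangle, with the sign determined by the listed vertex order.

Assign A = (0, 0), N = (1, 0), M = (0, 1), G = (2, 4) — the answer is frame-independent, so this choice is without loss of generality.
1. F is the midpoint of MA ⇒ F = (0, 1/2)
2·[NGF] = 9/2, 2·[GNA] = -4
[NGF]:[GNA] = 9/2:-4 = -9/8

[NGF]:[GNA] = -9/8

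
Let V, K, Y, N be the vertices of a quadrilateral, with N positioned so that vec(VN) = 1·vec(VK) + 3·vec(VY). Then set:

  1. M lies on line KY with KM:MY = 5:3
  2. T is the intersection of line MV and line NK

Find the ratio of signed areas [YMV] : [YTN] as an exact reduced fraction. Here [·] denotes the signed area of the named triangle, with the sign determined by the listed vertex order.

Work in coordinates with V = (0, 0), K = (1, 0), Y = (0, 1), N = (1, 3).
1. M lies on line KY with KM:MY = 5:3 ⇒ M = (3/8, 5/8)
2. T is the intersection of line MV and line NK ⇒ T = (1, 5/3)
2·[YMV] = -3/8, 2·[YTN] = 4/3
[YMV]:[YTN] = -3/8:4/3 = -9/32

[YMV]:[YTN] = -9/32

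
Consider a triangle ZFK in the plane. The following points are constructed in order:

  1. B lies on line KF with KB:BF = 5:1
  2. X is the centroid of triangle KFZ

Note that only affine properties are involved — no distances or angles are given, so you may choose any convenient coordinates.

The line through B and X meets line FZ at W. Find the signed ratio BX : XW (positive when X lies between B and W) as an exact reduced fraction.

BX:XW = -1/2

Set Z = (0, 0), F = (1, 0), K = (0, 1); any affine frame gives the same invariant.
1. B lies on line KF with KB:BF = 5:1 ⇒ B = (5/6, 1/6)
2. X is the centroid of triangle KFZ ⇒ X = (1/3, 1/3)
line BX meets FZ at W = (4/3, 0)
X = B + t·(W−B) with t = -1, so BX:XW = -1:2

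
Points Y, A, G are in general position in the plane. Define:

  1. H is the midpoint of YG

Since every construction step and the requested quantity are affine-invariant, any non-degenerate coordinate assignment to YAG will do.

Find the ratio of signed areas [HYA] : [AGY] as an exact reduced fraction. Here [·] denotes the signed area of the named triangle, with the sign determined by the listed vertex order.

Choose coordinates Y = (0, 0), A = (1, 0), G = (0, 1).
1. H is the midpoint of YG ⇒ H = (0, 1/2)
2·[HYA] = 1/2, 2·[AGY] = 1
[HYA]:[AGY] = 1/2:1 = 1/2

[HYA]:[AGY] = 1/2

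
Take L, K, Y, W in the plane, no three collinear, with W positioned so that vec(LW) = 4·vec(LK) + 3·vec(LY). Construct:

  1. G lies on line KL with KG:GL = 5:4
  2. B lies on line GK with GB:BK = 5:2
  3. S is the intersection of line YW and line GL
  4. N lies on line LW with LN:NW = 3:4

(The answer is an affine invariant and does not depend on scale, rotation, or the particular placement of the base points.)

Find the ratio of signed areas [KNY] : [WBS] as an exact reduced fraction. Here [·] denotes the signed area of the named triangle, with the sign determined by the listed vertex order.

[KNY]:[WBS] = -42/179

Choose coordinates L = (0, 0), K = (1, 0), Y = (0, 1), W = (4, 3).
1. G lies on line KL with KG:GL = 5:4 ⇒ G = (4/9, 0)
2. B lies on line GK with GB:BK = 5:2 ⇒ B = (53/63, 0)
3. S is the intersection of line YW and line GL ⇒ S = (-2, 0)
4. N lies on line LW with LN:NW = 3:4 ⇒ N = (12/7, 9/7)
2·[KNY] = 2, 2·[WBS] = -179/21
[KNY]:[WBS] = 2:-179/21 = -42/179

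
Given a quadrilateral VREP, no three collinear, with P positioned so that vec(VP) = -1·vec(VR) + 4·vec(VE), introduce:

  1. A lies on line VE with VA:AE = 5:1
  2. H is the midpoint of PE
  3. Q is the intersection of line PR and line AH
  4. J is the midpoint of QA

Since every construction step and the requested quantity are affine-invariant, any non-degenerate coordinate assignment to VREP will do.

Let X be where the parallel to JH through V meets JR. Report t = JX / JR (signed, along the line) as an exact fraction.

Assign V = (0, 0), R = (1, 0), E = (0, 1), P = (-1, 4) — the answer is frame-independent, so this choice is without loss of generality.
1. A lies on line VE with VA:AE = 5:1 ⇒ A = (0, 5/6)
2. H is the midpoint of PE ⇒ H = (-1/2, 5/2)
3. Q is the intersection of line PR and line AH ⇒ Q = (-7/8, 15/4)
4. J is the midpoint of QA ⇒ J = (-7/16, 55/24)
through V parallel to JH: direction (-1/16, 5/24); meets JR at X = (-11/12, 55/18)
X = J + t·(R−J) with t = -1/3

t = -1/3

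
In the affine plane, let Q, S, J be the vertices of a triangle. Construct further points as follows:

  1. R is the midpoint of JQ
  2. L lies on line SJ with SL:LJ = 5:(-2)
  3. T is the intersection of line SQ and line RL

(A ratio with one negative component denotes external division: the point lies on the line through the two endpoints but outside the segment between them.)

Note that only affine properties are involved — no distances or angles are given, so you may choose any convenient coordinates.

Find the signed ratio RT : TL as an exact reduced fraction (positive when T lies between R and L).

Work in coordinates with Q = (0, 0), S = (1, 0), J = (0, 1).
1. R is the midpoint of JQ ⇒ R = (0, 1/2)
2. L lies on line SJ with SL:LJ = 5:(-2) ⇒ L = (-2/3, 5/3)
3. T is the intersection of line SQ and line RL ⇒ T = (2/7, 0)
T = R + t·(L−R) with t = -3/7, so RT:TL = t:(1−t) = -3/7:10/7

RT:TL = -3/10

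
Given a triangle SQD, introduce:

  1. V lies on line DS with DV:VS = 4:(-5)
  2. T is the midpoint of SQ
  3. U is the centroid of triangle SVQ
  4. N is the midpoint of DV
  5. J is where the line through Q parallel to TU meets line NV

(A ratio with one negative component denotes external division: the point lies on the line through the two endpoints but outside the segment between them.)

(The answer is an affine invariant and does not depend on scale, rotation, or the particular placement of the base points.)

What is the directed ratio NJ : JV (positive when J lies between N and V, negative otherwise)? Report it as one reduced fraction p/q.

Set S = (0, 0), Q = (1, 0), D = (0, 1); any affine frame gives the same invariant.
1. V lies on line DS with DV:VS = 4:(-5) ⇒ V = (0, 5)
2. T is the midpoint of SQ ⇒ T = (1/2, 0)
3. U is the centroid of triangle SVQ ⇒ U = (1/3, 5/3)
4. N is the midpoint of DV ⇒ N = (0, 3)
5. J is where the line through Q parallel to TU meets line NV ⇒ J = (0, 10)
J = N + t·(V−N) with t = 7/2, so NJ:JV = t:(1−t) = 7/2:-5/2

NJ:JV = -7/5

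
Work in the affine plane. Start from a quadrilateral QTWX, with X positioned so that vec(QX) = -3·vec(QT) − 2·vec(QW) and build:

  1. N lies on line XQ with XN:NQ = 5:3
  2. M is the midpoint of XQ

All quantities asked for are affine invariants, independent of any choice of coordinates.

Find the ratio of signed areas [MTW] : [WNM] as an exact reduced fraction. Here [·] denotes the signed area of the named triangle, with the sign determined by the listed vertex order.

[MTW]:[WNM] = -28/3

Assign Q = (0, 0), T = (1, 0), W = (0, 1), X = (-3, -2) — the answer is frame-independent, so this choice is without loss of generality.
1. N lies on line XQ with XN:NQ = 5:3 ⇒ N = (-9/8, -3/4)
2. M is the midpoint of XQ ⇒ M = (-3/2, -1)
2·[MTW] = 7/2, 2·[WNM] = -3/8
[MTW]:[WNM] = 7/2:-3/8 = -28/3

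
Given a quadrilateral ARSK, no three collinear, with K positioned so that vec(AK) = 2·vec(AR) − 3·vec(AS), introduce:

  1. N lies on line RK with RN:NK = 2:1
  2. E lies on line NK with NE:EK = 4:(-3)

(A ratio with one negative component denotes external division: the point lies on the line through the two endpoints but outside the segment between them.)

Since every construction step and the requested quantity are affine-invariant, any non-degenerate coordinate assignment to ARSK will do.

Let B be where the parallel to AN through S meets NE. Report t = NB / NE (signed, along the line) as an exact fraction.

Assign A = (0, 0), R = (1, 0), S = (0, 1), K = (2, -3) — the answer is frame-independent, so this choice is without loss of generality.
1. N lies on line RK with RN:NK = 2:1 ⇒ N = (5/3, -2)
2. E lies on line NK with NE:EK = 4:(-3) ⇒ E = (3, -6)
through S parallel to AN: direction (5/3, -2); meets NE at B = (10/9, -1/3)
B = N + t·(E−N) with t = -5/12

t = -5/12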